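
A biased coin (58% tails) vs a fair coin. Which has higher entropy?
Fair coin

The fair coin is uniform (p=0.5), maximizing binary entropy at 1 bit. The biased coin has H(0.58) ≈ 0.981 bits — its outcome is more predictable, so its entropy is lower.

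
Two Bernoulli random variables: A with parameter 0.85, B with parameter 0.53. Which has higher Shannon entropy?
B

For binary distributions, entropy is maximized at p=0.5 and decreases as p moves toward 0 or 1.

H(A) = H(0.85) = 0.6098 bits
H(B) = H(0.53) = 0.9974 bits

Distribution B (p=0.53) is closer to uniform (p=0.5), so it has higher entropy.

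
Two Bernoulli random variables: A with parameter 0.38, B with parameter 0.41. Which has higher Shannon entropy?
B

For binary distributions, entropy is maximized at p=0.5 and decreases as p moves toward 0 or 1.

H(A) = H(0.38) = 0.9580 bits
H(B) = H(0.41) = 0.9765 bits

Distribution B (p=0.41) is closer to uniform (p=0.5), so it has higher entropy.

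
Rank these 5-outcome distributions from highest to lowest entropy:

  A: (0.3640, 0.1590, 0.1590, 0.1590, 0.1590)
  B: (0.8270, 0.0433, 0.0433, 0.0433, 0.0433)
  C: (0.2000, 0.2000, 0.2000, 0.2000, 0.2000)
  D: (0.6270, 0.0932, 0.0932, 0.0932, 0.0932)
C > A > D > B

Key insight: Entropy is maximized by uniform distributions and minimized by concentrated distributions.

Entropies:
  H(A) = 2.2180 bits
  H(B) = 1.0105 bits
  H(C) = 2.3219 bits
  H(D) = 1.6989 bits

Ranking: C > A > D > B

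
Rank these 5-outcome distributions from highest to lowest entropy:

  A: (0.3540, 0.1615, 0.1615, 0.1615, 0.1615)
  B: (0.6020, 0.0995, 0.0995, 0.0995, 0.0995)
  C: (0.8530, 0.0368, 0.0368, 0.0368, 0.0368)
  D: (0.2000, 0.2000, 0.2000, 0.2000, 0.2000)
D > A > B > C

Key insight: Entropy is maximized by uniform distributions and minimized by concentrated distributions.

Entropies:
  H(A) = 2.2296 bits
  H(B) = 1.7658 bits
  H(C) = 0.8963 bits
  H(D) = 2.3219 bits

Ranking: D > A > B > C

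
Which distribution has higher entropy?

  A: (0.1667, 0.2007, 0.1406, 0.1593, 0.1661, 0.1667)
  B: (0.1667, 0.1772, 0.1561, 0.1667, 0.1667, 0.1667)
B

Both distributions are close to uniform, making this a harder comparison.

H(A) = 2.5769 bits
H(B) = 2.5840 bits

The distribution closer to uniform has higher entropy.
Answer: B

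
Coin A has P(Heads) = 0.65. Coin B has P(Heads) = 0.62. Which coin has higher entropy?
B

For binary distributions, entropy is maximized at p=0.5 and decreases as p moves toward 0 or 1.

H(A) = H(0.65) = 0.9341 bits
H(B) = H(0.62) = 0.9580 bits

Distribution B (p=0.62) is closer to uniform (p=0.5), so it has higher entropy.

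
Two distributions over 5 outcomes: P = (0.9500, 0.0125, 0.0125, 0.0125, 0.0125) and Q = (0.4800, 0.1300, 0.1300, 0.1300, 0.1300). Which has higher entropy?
Q

P is highly concentrated on one outcome (95%), making it nearly deterministic. Q spreads its mass more evenly (max 48%). The more spread-out distribution has higher entropy: H(P) ≈ 0.386 bits, H(Q) ≈ 2.039 bits.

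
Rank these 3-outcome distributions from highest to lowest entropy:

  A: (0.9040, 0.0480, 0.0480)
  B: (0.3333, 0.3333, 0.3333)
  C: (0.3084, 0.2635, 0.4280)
B > C > A

Key insight: Entropy is maximized by uniform distributions and minimized by concentrated distributions.

- Uniform distributions have maximum entropy log₂(3) = 1.5850 bits
- The more "peaked" or concentrated a distribution, the lower its entropy

Entropies:
  H(A) = 0.5522 bits
  H(B) = 1.5850 bits
  H(C) = 1.5544 bits

Ranking: B > C > A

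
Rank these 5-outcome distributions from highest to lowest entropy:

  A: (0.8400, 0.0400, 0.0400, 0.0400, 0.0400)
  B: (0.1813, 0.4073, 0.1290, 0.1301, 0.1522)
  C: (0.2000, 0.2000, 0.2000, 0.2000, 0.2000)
C > B > A

Key insight: Entropy is maximized by uniform distributions and minimized by concentrated distributions.

- Uniform distributions have maximum entropy log₂(5) = 2.3219 bits
- The more "peaked" or concentrated a distribution, the lower its entropy

Entropies:
  H(A) = 0.9543 bits
  H(B) = 2.1518 bits
  H(C) = 2.3219 bits

Ranking: C > B > A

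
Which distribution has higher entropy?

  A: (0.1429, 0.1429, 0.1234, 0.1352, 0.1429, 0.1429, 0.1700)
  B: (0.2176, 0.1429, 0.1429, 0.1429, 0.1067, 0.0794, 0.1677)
A

Both distributions are close to uniform, making this a harder comparison.

H(A) = 2.8016 bits
H(B) = 2.7486 bits

The distribution closer to uniform has higher entropy.
Answer: A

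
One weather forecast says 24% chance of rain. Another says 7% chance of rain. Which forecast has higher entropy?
24% forecast

Treat each forecast as a Bernoulli distribution. Binary entropy is maximized at p=0.5 and falls off symmetrically toward 0 or 1. The 24% forecast is closer to 50%, so it is more uncertain. H(24%) ≈ 0.795 bits, H(7%) ≈ 0.366 bits.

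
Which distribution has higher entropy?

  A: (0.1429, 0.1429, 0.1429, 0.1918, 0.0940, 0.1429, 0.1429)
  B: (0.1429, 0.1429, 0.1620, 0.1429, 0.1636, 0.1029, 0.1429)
B

Both distributions are close to uniform, making this a harder comparison.

H(A) = 2.7827 bits
H(B) = 2.7946 bits

The distribution closer to uniform has higher entropy.
Answer: B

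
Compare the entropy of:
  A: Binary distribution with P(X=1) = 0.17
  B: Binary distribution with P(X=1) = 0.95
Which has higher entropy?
A

For binary distributions, entropy is maximized at p=0.5 and decreases as p moves toward 0 or 1.

H(A) = H(0.17) = 0.6577 bits
H(B) = H(0.95) = 0.2864 bits

Distribution A (p=0.17) is closer to uniform (p=0.5), so it has higher entropy.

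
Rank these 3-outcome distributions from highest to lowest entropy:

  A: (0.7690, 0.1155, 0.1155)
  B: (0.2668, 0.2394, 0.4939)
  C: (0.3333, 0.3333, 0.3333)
C > B > A

Key insight: Entropy is maximized by uniform distributions and minimized by concentrated distributions.

- Uniform distributions have maximum entropy log₂(3) = 1.5850 bits
- The more "peaked" or concentrated a distribution, the lower its entropy

Entropies:
  H(A) = 1.0108 bits
  H(B) = 1.5050 bits
  H(C) = 1.5850 bits

Ranking: C > B > A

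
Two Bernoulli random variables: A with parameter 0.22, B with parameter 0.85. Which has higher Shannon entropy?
A

For binary distributions, entropy is maximized at p=0.5 and decreases as p moves toward 0 or 1.

H(A) = H(0.22) = 0.7602 bits
H(B) = H(0.85) = 0.6098 bits

Distribution A (p=0.22) is closer to uniform (p=0.5), so it has higher entropy.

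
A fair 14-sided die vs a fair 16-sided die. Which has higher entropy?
16-sided die

Both are uniform distributions; for uniform over n outcomes, H = log₂(n). H(14-sided) = log₂(14) = 3.807 bits and H(16-sided) = log₂(16) = 4.000 bits. More outcomes in a uniform distribution means higher entropy.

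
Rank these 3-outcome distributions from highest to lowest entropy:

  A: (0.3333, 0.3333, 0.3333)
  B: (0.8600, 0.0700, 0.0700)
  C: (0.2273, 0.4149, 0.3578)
A > C > B

Key insight: Entropy is maximized by uniform distributions and minimized by concentrated distributions.

- Uniform distributions have maximum entropy log₂(3) = 1.5850 bits
- The more "peaked" or concentrated a distribution, the lower its entropy

Entropies:
  H(A) = 1.5850 bits
  H(B) = 0.7242 bits
  H(C) = 1.5430 bits

Ranking: A > C > B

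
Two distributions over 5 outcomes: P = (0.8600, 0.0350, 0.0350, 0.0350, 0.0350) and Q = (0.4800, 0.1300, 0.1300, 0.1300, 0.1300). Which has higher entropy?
Q

P is highly concentrated on one outcome (86%), making it nearly deterministic. Q spreads its mass more evenly (max 48%). The more spread-out distribution has higher entropy: H(P) ≈ 0.864 bits, H(Q) ≈ 2.039 bits.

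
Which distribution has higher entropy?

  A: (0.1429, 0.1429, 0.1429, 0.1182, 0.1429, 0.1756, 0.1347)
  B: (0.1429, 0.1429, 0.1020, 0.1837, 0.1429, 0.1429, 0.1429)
A

Both distributions are close to uniform, making this a harder comparison.

H(A) = 2.7987 bits
H(B) = 2.7902 bits

The distribution closer to uniform has higher entropy.
Answer: A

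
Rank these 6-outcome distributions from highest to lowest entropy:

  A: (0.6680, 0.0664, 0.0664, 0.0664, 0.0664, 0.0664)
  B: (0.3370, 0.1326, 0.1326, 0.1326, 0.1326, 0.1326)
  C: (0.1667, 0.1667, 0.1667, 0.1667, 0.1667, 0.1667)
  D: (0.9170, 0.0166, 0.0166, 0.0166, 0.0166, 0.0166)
C > B > A > D

Key insight: Entropy is maximized by uniform distributions and minimized by concentrated distributions.

Entropies:
  H(A) = 1.6878 bits
  H(B) = 2.4614 bits
  H(C) = 2.5850 bits
  H(D) = 0.6054 bits

Ranking: C > B > A > D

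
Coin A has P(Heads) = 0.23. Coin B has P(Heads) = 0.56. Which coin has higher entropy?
B

For binary distributions, entropy is maximized at p=0.5 and decreases as p moves toward 0 or 1.

H(A) = H(0.23) = 0.7780 bits
H(B) = H(0.56) = 0.9896 bits

Distribution B (p=0.56) is closer to uniform (p=0.5), so it has higher entropy.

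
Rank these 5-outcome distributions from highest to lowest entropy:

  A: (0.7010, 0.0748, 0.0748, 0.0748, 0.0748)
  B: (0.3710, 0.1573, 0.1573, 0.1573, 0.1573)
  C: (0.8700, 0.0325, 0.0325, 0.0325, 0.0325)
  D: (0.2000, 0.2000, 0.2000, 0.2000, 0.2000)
D > B > A > C

Key insight: Entropy is maximized by uniform distributions and minimized by concentrated distributions.

Entropies:
  H(A) = 1.4781 bits
  H(B) = 2.2094 bits
  H(C) = 0.8174 bits
  H(D) = 2.3219 bits

Ranking: D > B > A > C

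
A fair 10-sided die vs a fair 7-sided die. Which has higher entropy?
10-sided die

Both are uniform distributions; for uniform over n outcomes, H = log₂(n). H(10-sided) = log₂(10) = 3.322 bits and H(7-sided) = log₂(7) = 2.807 bits. More outcomes in a uniform distribution means higher entropy.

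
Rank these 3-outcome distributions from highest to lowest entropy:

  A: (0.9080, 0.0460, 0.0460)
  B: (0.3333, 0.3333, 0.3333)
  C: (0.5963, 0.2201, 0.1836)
B > C > A

Key insight: Entropy is maximized by uniform distributions and minimized by concentrated distributions.

- Uniform distributions have maximum entropy log₂(3) = 1.5850 bits
- The more "peaked" or concentrated a distribution, the lower its entropy

Entropies:
  H(A) = 0.5351 bits
  H(B) = 1.5850 bits
  H(C) = 1.3743 bits

Ranking: B > C > A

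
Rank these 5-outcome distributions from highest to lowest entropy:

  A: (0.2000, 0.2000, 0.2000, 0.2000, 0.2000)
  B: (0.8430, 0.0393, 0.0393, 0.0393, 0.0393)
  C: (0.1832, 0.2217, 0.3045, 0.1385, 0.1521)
A > C > B

Key insight: Entropy is maximized by uniform distributions and minimized by concentrated distributions.

- Uniform distributions have maximum entropy log₂(5) = 2.3219 bits
- The more "peaked" or concentrated a distribution, the lower its entropy

Entropies:
  H(A) = 2.3219 bits
  H(B) = 0.9411 bits
  H(C) = 2.2610 bits

Ranking: A > C > B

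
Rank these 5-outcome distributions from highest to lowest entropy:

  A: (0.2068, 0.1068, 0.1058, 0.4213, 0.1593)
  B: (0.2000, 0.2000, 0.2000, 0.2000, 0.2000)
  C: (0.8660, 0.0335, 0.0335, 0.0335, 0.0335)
B > A > C

Key insight: Entropy is maximized by uniform distributions and minimized by concentrated distributions.

- Uniform distributions have maximum entropy log₂(5) = 2.3219 bits
- The more "peaked" or concentrated a distribution, the lower its entropy

Entropies:
  H(A) = 2.1053 bits
  H(B) = 2.3219 bits
  H(C) = 0.8363 bits

Ranking: B > A > C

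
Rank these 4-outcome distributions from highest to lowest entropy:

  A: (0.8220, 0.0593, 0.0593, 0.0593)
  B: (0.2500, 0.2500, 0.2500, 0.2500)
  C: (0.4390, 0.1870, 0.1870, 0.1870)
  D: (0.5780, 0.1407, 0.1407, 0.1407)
B > C > D > A

Key insight: Entropy is maximized by uniform distributions and minimized by concentrated distributions.

Entropies:
  H(A) = 0.9578 bits
  H(B) = 2.0000 bits
  H(C) = 1.8784 bits
  H(D) = 1.6512 bits

Ranking: B > C > D > A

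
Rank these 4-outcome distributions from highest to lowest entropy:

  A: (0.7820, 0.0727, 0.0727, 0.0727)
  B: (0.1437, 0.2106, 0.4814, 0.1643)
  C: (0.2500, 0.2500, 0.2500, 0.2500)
C > B > A

Key insight: Entropy is maximized by uniform distributions and minimized by concentrated distributions.

- Uniform distributions have maximum entropy log₂(4) = 2.0000 bits
- The more "peaked" or concentrated a distribution, the lower its entropy

Entropies:
  H(A) = 1.1020 bits
  H(B) = 1.8113 bits
  H(C) = 2.0000 bits

Ranking: C > B > A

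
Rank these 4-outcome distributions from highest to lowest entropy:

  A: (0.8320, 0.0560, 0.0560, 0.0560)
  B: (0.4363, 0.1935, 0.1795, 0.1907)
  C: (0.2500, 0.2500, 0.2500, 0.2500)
C > B > A

Key insight: Entropy is maximized by uniform distributions and minimized by concentrated distributions.

- Uniform distributions have maximum entropy log₂(4) = 2.0000 bits
- The more "peaked" or concentrated a distribution, the lower its entropy

Entropies:
  H(A) = 0.9194 bits
  H(B) = 1.8813 bits
  H(C) = 2.0000 bits

Ranking: C > B > A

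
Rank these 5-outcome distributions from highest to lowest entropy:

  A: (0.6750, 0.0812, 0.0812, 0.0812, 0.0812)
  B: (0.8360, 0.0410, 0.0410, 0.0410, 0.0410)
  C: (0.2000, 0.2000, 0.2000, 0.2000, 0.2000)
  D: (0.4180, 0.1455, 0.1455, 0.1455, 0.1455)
C > D > A > B

Key insight: Entropy is maximized by uniform distributions and minimized by concentrated distributions.

Entropies:
  H(A) = 1.5597 bits
  H(B) = 0.9718 bits
  H(C) = 2.3219 bits
  H(D) = 2.1445 bits

Ranking: C > D > A > B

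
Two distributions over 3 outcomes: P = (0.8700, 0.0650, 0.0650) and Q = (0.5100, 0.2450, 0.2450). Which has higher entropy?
Q

P is highly concentrated on one outcome (87%), making it nearly deterministic. Q spreads its mass more evenly (max 51%). The more spread-out distribution has higher entropy: H(P) ≈ 0.687 bits, H(Q) ≈ 1.490 bits.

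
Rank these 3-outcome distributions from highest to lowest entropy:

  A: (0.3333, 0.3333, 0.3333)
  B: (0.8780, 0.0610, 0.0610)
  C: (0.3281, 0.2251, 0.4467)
A > C > B

Key insight: Entropy is maximized by uniform distributions and minimized by concentrated distributions.

- Uniform distributions have maximum entropy log₂(3) = 1.5850 bits
- The more "peaked" or concentrated a distribution, the lower its entropy

Entropies:
  H(A) = 1.5850 bits
  H(B) = 0.6571 bits
  H(C) = 1.5312 bits

Ranking: A > C > B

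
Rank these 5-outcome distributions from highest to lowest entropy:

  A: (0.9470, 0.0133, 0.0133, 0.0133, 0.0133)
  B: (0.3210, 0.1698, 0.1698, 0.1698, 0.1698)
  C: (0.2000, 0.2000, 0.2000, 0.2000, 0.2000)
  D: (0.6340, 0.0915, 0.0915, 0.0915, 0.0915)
C > B > D > A

Key insight: Entropy is maximized by uniform distributions and minimized by concentrated distributions.

Entropies:
  H(A) = 0.4050 bits
  H(B) = 2.2635 bits
  H(C) = 2.3219 bits
  H(D) = 1.6796 bits

Ranking: C > B > D > A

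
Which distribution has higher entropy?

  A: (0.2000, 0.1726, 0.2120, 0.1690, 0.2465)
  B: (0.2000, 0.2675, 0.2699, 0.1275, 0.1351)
A

Both distributions are close to uniform, making this a harder comparison.

H(A) = 2.3077 bits
H(B) = 2.2523 bits

The distribution closer to uniform has higher entropy.
Answer: A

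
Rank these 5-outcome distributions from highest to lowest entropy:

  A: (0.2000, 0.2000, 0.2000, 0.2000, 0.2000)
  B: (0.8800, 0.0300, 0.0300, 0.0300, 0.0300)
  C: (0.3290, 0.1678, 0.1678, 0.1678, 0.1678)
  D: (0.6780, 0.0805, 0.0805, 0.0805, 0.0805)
A > C > D > B

Key insight: Entropy is maximized by uniform distributions and minimized by concentrated distributions.

Entropies:
  H(A) = 2.3219 bits
  H(B) = 0.7694 bits
  H(C) = 2.2559 bits
  H(D) = 1.5505 bits

Ranking: A > C > D > B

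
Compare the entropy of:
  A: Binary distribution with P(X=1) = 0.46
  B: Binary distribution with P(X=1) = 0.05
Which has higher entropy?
A

For binary distributions, entropy is maximized at p=0.5 and decreases as p moves toward 0 or 1.

H(A) = H(0.46) = 0.9954 bits
H(B) = H(0.05) = 0.2864 bits

Distribution A (p=0.46) is closer to uniform (p=0.5), so it has higher entropy.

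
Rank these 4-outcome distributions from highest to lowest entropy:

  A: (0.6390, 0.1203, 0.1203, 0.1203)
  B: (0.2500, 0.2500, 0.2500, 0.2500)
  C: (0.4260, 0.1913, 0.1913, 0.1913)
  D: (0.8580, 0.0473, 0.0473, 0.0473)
B > C > A > D

Key insight: Entropy is maximized by uniform distributions and minimized by concentrated distributions.

Entropies:
  H(A) = 1.5157 bits
  H(B) = 2.0000 bits
  H(C) = 1.8939 bits
  H(D) = 0.8145 bits

Ranking: B > C > A > D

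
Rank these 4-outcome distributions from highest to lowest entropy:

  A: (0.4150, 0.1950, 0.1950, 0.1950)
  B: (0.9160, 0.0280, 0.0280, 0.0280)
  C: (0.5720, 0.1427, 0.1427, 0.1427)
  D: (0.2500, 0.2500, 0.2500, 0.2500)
D > A > C > B

Key insight: Entropy is maximized by uniform distributions and minimized by concentrated distributions.

Entropies:
  H(A) = 1.9063 bits
  H(B) = 0.5493 bits
  H(C) = 1.6634 bits
  H(D) = 2.0000 bits

Ranking: D > A > C > B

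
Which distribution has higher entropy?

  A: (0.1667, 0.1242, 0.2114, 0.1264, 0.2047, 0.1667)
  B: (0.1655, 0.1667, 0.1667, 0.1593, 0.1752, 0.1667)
B

Both distributions are close to uniform, making this a harder comparison.

H(A) = 2.5550 bits
H(B) = 2.5844 bits

The distribution closer to uniform has higher entropy.
Answer: B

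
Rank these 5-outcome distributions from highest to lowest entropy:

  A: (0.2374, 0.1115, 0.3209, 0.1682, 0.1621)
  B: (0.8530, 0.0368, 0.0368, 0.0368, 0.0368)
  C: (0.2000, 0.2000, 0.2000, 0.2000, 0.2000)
C > A > B

Key insight: Entropy is maximized by uniform distributions and minimized by concentrated distributions.

- Uniform distributions have maximum entropy log₂(5) = 2.3219 bits
- The more "peaked" or concentrated a distribution, the lower its entropy

Entropies:
  H(A) = 2.2296 bits
  H(B) = 0.8963 bits
  H(C) = 2.3219 bits

Ranking: C > A > B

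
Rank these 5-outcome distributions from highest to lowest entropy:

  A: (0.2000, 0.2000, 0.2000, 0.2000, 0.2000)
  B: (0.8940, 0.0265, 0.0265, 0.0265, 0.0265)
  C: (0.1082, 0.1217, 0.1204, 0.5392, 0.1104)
A > C > B

Key insight: Entropy is maximized by uniform distributions and minimized by concentrated distributions.

- Uniform distributions have maximum entropy log₂(5) = 2.3219 bits
- The more "peaked" or concentrated a distribution, the lower its entropy

Entropies:
  H(A) = 2.3219 bits
  H(B) = 0.6997 bits
  H(C) = 1.9164 bits

Ranking: A > C > B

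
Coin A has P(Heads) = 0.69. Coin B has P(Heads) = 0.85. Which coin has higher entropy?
A

For binary distributions, entropy is maximized at p=0.5 and decreases as p moves toward 0 or 1.

H(A) = H(0.69) = 0.8932 bits
H(B) = H(0.85) = 0.6098 bits

Distribution A (p=0.69) is closer to uniform (p=0.5), so it has higher entropy.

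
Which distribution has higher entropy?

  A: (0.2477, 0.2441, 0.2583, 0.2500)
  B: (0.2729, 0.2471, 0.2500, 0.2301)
A

Both distributions are close to uniform, making this a harder comparison.

H(A) = 1.9997 bits
H(B) = 1.9973 bits

The distribution closer to uniform has higher entropy.
Answer: A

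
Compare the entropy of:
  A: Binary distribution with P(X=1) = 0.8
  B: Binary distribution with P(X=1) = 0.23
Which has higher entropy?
B

For binary distributions, entropy is maximized at p=0.5 and decreases as p moves toward 0 or 1.

H(A) = H(0.8) = 0.7219 bits
H(B) = H(0.23) = 0.7780 bits

Distribution B (p=0.23) is closer to uniform (p=0.5), so it has higher entropy.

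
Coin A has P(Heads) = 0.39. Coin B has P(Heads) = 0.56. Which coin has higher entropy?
B

For binary distributions, entropy is maximized at p=0.5 and decreases as p moves toward 0 or 1.

H(A) = H(0.39) = 0.9648 bits
H(B) = H(0.56) = 0.9896 bits

Distribution B (p=0.56) is closer to uniform (p=0.5), so it has higher entropy.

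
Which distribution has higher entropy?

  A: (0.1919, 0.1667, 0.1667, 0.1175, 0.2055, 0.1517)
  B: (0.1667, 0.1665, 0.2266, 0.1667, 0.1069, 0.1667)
A

Both distributions are close to uniform, making this a harder comparison.

H(A) = 2.5636 bits
H(B) = 2.5532 bits

The distribution closer to uniform has higher entropy.
Answer: A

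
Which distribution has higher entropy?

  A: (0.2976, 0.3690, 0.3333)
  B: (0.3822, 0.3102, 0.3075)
A

Both distributions are close to uniform, making this a harder comparison.

H(A) = 1.5794 bits
H(B) = 1.5774 bits

The distribution closer to uniform has higher entropy.
Answer: A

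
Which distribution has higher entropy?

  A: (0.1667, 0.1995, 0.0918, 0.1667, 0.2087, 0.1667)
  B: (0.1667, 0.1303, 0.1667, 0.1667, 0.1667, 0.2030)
B

Both distributions are close to uniform, making this a harder comparison.

H(A) = 2.5445 bits
H(B) = 2.5734 bits

The distribution closer to uniform has higher entropy.
Answer: B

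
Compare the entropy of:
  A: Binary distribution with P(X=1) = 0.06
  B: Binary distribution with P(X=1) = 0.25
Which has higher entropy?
B

For binary distributions, entropy is maximized at p=0.5 and decreases as p moves toward 0 or 1.

H(A) = H(0.06) = 0.3274 bits
H(B) = H(0.25) = 0.8113 bits

Distribution B (p=0.25) is closer to uniform (p=0.5), so it has higher entropy.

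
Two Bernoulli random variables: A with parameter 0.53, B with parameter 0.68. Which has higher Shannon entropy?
A

For binary distributions, entropy is maximized at p=0.5 and decreases as p moves toward 0 or 1.

H(A) = H(0.53) = 0.9974 bits
H(B) = H(0.68) = 0.9044 bits

Distribution A (p=0.53) is closer to uniform (p=0.5), so it has higher entropy.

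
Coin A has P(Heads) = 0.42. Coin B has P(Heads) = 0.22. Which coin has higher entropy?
A

For binary distributions, entropy is maximized at p=0.5 and decreases as p moves toward 0 or 1.

H(A) = H(0.42) = 0.9815 bits
H(B) = H(0.22) = 0.7602 bits

Distribution A (p=0.42) is closer to uniform (p=0.5), so it has higher entropy.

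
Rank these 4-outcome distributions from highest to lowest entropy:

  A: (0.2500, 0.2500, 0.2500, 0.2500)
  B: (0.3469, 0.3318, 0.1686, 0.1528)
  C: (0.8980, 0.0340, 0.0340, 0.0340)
A > B > C

Key insight: Entropy is maximized by uniform distributions and minimized by concentrated distributions.

- Uniform distributions have maximum entropy log₂(4) = 2.0000 bits
- The more "peaked" or concentrated a distribution, the lower its entropy

Entropies:
  H(A) = 2.0000 bits
  H(B) = 1.9051 bits
  H(C) = 0.6370 bits

Ranking: A > B > C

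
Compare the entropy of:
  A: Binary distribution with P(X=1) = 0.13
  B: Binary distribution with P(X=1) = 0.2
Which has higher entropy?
B

For binary distributions, entropy is maximized at p=0.5 and decreases as p moves toward 0 or 1.

H(A) = H(0.13) = 0.5574 bits
H(B) = H(0.2) = 0.7219 bits

Distribution B (p=0.2) is closer to uniform (p=0.5), so it has higher entropy.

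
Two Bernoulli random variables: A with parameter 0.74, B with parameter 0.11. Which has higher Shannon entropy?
A

For binary distributions, entropy is maximized at p=0.5 and decreases as p moves toward 0 or 1.

H(A) = H(0.74) = 0.8267 bits
H(B) = H(0.11) = 0.4999 bits

Distribution A (p=0.74) is closer to uniform (p=0.5), so it has higher entropy.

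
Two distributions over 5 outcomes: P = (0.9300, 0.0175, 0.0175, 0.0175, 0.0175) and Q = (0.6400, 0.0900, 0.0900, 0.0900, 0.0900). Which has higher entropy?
Q

P is highly concentrated on one outcome (93%), making it nearly deterministic. Q spreads its mass more evenly (max 64%). The more spread-out distribution has higher entropy: H(P) ≈ 0.506 bits, H(Q) ≈ 1.663 bits.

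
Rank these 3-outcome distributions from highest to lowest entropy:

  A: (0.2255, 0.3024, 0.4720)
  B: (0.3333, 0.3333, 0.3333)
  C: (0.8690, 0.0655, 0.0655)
B > A > C

Key insight: Entropy is maximized by uniform distributions and minimized by concentrated distributions.

- Uniform distributions have maximum entropy log₂(3) = 1.5850 bits
- The more "peaked" or concentrated a distribution, the lower its entropy

Entropies:
  H(A) = 1.5176 bits
  H(B) = 1.5850 bits
  H(C) = 0.6912 bits

Ranking: B > A > C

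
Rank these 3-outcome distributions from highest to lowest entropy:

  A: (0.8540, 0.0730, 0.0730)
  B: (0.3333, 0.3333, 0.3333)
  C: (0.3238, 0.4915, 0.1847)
B > C > A

Key insight: Entropy is maximized by uniform distributions and minimized by concentrated distributions.

- Uniform distributions have maximum entropy log₂(3) = 1.5850 bits
- The more "peaked" or concentrated a distribution, the lower its entropy

Entropies:
  H(A) = 0.7457 bits
  H(B) = 1.5850 bits
  H(C) = 1.4806 bits

Ranking: B > C > A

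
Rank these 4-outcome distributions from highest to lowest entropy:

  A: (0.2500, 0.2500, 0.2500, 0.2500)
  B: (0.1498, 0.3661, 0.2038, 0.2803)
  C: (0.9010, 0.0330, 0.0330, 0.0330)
A > B > C

Key insight: Entropy is maximized by uniform distributions and minimized by concentrated distributions.

- Uniform distributions have maximum entropy log₂(4) = 2.0000 bits
- The more "peaked" or concentrated a distribution, the lower its entropy

Entropies:
  H(A) = 2.0000 bits
  H(B) = 1.9230 bits
  H(C) = 0.6227 bits

Ranking: A > B > C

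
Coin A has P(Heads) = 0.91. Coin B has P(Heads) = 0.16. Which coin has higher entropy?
B

For binary distributions, entropy is maximized at p=0.5 and decreases as p moves toward 0 or 1.

H(A) = H(0.91) = 0.4365 bits
H(B) = H(0.16) = 0.6343 bits

Distribution B (p=0.16) is closer to uniform (p=0.5), so it has higher entropy.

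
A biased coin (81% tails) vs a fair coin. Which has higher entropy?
Fair coin

The fair coin is uniform (p=0.5), maximizing binary entropy at 1 bit. The biased coin has H(0.81) ≈ 0.701 bits — its outcome is more predictable, so its entropy is lower.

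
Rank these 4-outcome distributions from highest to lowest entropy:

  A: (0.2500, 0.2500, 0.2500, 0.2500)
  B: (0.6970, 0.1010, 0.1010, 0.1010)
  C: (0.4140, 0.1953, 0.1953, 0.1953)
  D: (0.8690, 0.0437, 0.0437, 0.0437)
A > C > B > D

Key insight: Entropy is maximized by uniform distributions and minimized by concentrated distributions.

Entropies:
  H(A) = 2.0000 bits
  H(B) = 1.3652 bits
  H(C) = 1.9073 bits
  H(D) = 0.7678 bits

Ranking: A > C > B > D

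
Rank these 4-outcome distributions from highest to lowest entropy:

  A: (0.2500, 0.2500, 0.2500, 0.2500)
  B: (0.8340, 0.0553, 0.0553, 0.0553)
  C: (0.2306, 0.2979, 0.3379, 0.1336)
A > C > B

Key insight: Entropy is maximized by uniform distributions and minimized by concentrated distributions.

- Uniform distributions have maximum entropy log₂(4) = 2.0000 bits
- The more "peaked" or concentrated a distribution, the lower its entropy

Entropies:
  H(A) = 2.0000 bits
  H(B) = 0.9116 bits
  H(C) = 1.9254 bits

Ranking: A > C > B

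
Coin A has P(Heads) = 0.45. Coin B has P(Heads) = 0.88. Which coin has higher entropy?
A

For binary distributions, entropy is maximized at p=0.5 and decreases as p moves toward 0 or 1.

H(A) = H(0.45) = 0.9928 bits
H(B) = H(0.88) = 0.5294 bits

Distribution A (p=0.45) is closer to uniform (p=0.5), so it has higher entropy.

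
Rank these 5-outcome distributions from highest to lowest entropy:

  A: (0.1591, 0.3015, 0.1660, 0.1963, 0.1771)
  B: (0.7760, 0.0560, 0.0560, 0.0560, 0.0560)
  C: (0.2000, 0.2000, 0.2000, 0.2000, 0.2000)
C > A > B

Key insight: Entropy is maximized by uniform distributions and minimized by concentrated distributions.

- Uniform distributions have maximum entropy log₂(5) = 2.3219 bits
- The more "peaked" or concentrated a distribution, the lower its entropy

Entropies:
  H(A) = 2.2769 bits
  H(B) = 1.2154 bits
  H(C) = 2.3219 bits

Ranking: C > A > B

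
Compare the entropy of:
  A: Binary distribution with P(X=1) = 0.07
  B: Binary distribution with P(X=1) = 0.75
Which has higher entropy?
B

For binary distributions, entropy is maximized at p=0.5 and decreases as p moves toward 0 or 1.

H(A) = H(0.07) = 0.3659 bits
H(B) = H(0.75) = 0.8113 bits

Distribution B (p=0.75) is closer to uniform (p=0.5), so it has higher entropy.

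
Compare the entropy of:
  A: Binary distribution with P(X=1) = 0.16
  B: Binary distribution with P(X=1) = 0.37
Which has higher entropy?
B

For binary distributions, entropy is maximized at p=0.5 and decreases as p moves toward 0 or 1.

H(A) = H(0.16) = 0.6343 bits
H(B) = H(0.37) = 0.9507 bits

Distribution B (p=0.37) is closer to uniform (p=0.5), so it has higher entropy.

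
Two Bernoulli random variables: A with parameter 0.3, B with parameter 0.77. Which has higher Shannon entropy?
A

For binary distributions, entropy is maximized at p=0.5 and decreases as p moves toward 0 or 1.

H(A) = H(0.3) = 0.8813 bits
H(B) = H(0.77) = 0.7780 bits

Distribution A (p=0.3) is closer to uniform (p=0.5), so it has higher entropy.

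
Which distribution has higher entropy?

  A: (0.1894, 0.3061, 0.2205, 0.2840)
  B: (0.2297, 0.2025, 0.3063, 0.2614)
B

Both distributions are close to uniform, making this a harder comparison.

H(A) = 1.9742 bits
H(B) = 1.9829 bits

The distribution closer to uniform has higher entropy.
Answer: B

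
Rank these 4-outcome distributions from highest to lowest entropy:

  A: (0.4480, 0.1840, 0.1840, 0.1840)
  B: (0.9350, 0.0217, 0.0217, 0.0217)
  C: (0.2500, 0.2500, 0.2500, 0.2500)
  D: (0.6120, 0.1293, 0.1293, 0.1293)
C > A > D > B

Key insight: Entropy is maximized by uniform distributions and minimized by concentrated distributions.

Entropies:
  H(A) = 1.8671 bits
  H(B) = 0.4500 bits
  H(C) = 2.0000 bits
  H(D) = 1.5785 bits

Ranking: C > A > D > B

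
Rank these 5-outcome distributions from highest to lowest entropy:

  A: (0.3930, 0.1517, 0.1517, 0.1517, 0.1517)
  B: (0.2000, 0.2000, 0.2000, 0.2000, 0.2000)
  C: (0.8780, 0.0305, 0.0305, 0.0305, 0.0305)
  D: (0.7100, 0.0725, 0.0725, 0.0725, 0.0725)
B > A > D > C

Key insight: Entropy is maximized by uniform distributions and minimized by concentrated distributions.

Entropies:
  H(A) = 2.1807 bits
  H(B) = 2.3219 bits
  H(C) = 0.7791 bits
  H(D) = 1.4487 bits

Ranking: B > A > D > C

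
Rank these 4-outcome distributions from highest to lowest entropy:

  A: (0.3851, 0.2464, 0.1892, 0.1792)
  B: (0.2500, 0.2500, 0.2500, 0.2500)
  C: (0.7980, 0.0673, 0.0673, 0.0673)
B > A > C

Key insight: Entropy is maximized by uniform distributions and minimized by concentrated distributions.

- Uniform distributions have maximum entropy log₂(4) = 2.0000 bits
- The more "peaked" or concentrated a distribution, the lower its entropy

Entropies:
  H(A) = 1.9271 bits
  H(B) = 2.0000 bits
  H(C) = 1.0461 bits

Ranking: B > A > C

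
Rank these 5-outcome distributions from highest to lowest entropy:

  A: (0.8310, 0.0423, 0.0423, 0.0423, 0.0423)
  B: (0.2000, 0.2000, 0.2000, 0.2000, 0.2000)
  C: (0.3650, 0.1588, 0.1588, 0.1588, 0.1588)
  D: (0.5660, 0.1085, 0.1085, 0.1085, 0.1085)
B > C > D > A

Key insight: Entropy is maximized by uniform distributions and minimized by concentrated distributions.

Entropies:
  H(A) = 0.9934 bits
  H(B) = 2.3219 bits
  H(C) = 2.2168 bits
  H(D) = 1.8554 bits

Ranking: B > C > D > A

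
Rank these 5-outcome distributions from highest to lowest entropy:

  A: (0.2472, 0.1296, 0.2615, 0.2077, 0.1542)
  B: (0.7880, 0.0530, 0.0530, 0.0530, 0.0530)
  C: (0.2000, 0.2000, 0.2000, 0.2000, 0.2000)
C > A > B

Key insight: Entropy is maximized by uniform distributions and minimized by concentrated distributions.

- Uniform distributions have maximum entropy log₂(5) = 2.3219 bits
- The more "peaked" or concentrated a distribution, the lower its entropy

Entropies:
  H(A) = 2.2731 bits
  H(B) = 1.1693 bits
  H(C) = 2.3219 bits

Ranking: C > A > B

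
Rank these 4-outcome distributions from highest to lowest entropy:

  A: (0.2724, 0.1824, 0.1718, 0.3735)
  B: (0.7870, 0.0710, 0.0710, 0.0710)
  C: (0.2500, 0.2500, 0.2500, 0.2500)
C > A > B

Key insight: Entropy is maximized by uniform distributions and minimized by concentrated distributions.

- Uniform distributions have maximum entropy log₂(4) = 2.0000 bits
- The more "peaked" or concentrated a distribution, the lower its entropy

Entropies:
  H(A) = 1.9260 bits
  H(B) = 1.0848 bits
  H(C) = 2.0000 bits

Ranking: C > A > B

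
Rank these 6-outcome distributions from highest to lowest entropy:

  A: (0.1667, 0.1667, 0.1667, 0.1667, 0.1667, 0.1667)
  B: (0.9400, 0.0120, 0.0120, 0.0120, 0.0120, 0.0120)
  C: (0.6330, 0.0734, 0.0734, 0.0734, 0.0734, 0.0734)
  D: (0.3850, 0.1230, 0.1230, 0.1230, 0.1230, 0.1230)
A > D > C > B

Key insight: Entropy is maximized by uniform distributions and minimized by concentrated distributions.

Entropies:
  H(A) = 2.5850 bits
  H(B) = 0.4668 bits
  H(C) = 1.8005 bits
  H(D) = 2.3895 bits

Ranking: A > D > C > B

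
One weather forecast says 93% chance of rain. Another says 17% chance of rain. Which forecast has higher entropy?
17% forecast

Treat each forecast as a Bernoulli distribution. Binary entropy is maximized at p=0.5 and falls off symmetrically toward 0 or 1. The 17% forecast is closer to 50%, so it is more uncertain. H(93%) ≈ 0.366 bits, H(17%) ≈ 0.658 bits.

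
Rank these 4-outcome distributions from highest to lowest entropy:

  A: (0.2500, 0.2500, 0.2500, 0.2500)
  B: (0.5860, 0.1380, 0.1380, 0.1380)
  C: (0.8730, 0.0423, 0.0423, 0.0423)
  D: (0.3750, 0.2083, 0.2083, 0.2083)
A > D > B > C

Key insight: Entropy is maximized by uniform distributions and minimized by concentrated distributions.

Entropies:
  H(A) = 2.0000 bits
  H(B) = 1.6347 bits
  H(C) = 0.7504 bits
  H(D) = 1.9450 bits

Ranking: A > D > B > C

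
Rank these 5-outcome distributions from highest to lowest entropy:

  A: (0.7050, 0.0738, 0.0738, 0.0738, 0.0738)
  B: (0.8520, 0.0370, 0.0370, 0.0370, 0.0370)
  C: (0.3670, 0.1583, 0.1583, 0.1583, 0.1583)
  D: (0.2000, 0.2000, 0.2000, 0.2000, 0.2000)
D > C > A > B

Key insight: Entropy is maximized by uniform distributions and minimized by concentrated distributions.

Entropies:
  H(A) = 1.4651 bits
  H(B) = 0.9008 bits
  H(C) = 2.2143 bits
  H(D) = 2.3219 bits

Ranking: D > C > A > B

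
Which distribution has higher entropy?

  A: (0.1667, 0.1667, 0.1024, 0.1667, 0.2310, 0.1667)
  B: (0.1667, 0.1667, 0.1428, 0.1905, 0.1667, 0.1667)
B

Both distributions are close to uniform, making this a harder comparison.

H(A) = 2.5482 bits
H(B) = 2.5800 bits

The distribution closer to uniform has higher entropy.
Answer: B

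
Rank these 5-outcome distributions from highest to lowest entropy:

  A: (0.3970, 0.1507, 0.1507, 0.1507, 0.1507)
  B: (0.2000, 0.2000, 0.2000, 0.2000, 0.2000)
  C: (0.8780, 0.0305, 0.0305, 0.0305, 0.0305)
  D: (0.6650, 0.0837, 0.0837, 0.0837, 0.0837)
B > A > D > C

Key insight: Entropy is maximized by uniform distributions and minimized by concentrated distributions.

Entropies:
  H(A) = 2.1752 bits
  H(B) = 2.3219 bits
  H(C) = 0.7791 bits
  H(D) = 1.5900 bits

Ranking: B > A > D > C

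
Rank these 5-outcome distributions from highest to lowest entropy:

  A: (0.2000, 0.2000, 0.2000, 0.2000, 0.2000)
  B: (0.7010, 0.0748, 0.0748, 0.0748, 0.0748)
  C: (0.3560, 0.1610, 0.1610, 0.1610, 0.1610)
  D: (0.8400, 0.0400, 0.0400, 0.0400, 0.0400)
A > C > B > D

Key insight: Entropy is maximized by uniform distributions and minimized by concentrated distributions.

Entropies:
  H(A) = 2.3219 bits
  H(B) = 1.4781 bits
  H(C) = 2.2273 bits
  H(D) = 0.9543 bits

Ranking: A > C > B > D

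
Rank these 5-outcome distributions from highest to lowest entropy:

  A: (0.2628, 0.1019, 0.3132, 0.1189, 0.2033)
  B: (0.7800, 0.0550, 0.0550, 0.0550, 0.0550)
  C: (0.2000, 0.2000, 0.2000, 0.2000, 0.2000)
C > A > B

Key insight: Entropy is maximized by uniform distributions and minimized by concentrated distributions.

- Uniform distributions have maximum entropy log₂(5) = 2.3219 bits
- The more "peaked" or concentrated a distribution, the lower its entropy

Entropies:
  H(A) = 2.1994 bits
  H(B) = 1.2002 bits
  H(C) = 2.3219 bits

Ranking: C > A > B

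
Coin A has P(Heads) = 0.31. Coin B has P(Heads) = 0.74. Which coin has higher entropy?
A

For binary distributions, entropy is maximized at p=0.5 and decreases as p moves toward 0 or 1.

H(A) = H(0.31) = 0.8932 bits
H(B) = H(0.74) = 0.8267 bits

Distribution A (p=0.31) is closer to uniform (p=0.5), so it has higher entropy.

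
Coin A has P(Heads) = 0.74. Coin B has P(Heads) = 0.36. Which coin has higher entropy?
B

For binary distributions, entropy is maximized at p=0.5 and decreases as p moves toward 0 or 1.

H(A) = H(0.74) = 0.8267 bits
H(B) = H(0.36) = 0.9427 bits

Distribution B (p=0.36) is closer to uniform (p=0.5), so it has higher entropy.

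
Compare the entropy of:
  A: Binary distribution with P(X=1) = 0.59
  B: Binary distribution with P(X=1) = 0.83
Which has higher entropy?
A

For binary distributions, entropy is maximized at p=0.5 and decreases as p moves toward 0 or 1.

H(A) = H(0.59) = 0.9765 bits
H(B) = H(0.83) = 0.6577 bits

Distribution A (p=0.59) is closer to uniform (p=0.5), so it has higher entropy.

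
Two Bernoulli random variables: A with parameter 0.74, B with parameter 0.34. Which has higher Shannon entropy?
B

For binary distributions, entropy is maximized at p=0.5 and decreases as p moves toward 0 or 1.

H(A) = H(0.74) = 0.8267 bits
H(B) = H(0.34) = 0.9248 bits

Distribution B (p=0.34) is closer to uniform (p=0.5), so it has higher entropy.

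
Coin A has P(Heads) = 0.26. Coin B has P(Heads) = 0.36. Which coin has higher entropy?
B

For binary distributions, entropy is maximized at p=0.5 and decreases as p moves toward 0 or 1.

H(A) = H(0.26) = 0.8267 bits
H(B) = H(0.36) = 0.9427 bits

Distribution B (p=0.36) is closer to uniform (p=0.5), so it has higher entropy.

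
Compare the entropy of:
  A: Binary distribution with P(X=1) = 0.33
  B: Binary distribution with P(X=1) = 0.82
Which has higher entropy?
A

For binary distributions, entropy is maximized at p=0.5 and decreases as p moves toward 0 or 1.

H(A) = H(0.33) = 0.9149 bits
H(B) = H(0.82) = 0.6801 bits

Distribution A (p=0.33) is closer to uniform (p=0.5), so it has higher entropy.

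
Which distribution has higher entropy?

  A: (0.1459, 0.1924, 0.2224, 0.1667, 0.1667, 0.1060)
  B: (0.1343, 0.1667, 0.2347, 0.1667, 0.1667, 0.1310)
B

Both distributions are close to uniform, making this a harder comparison.

H(A) = 2.5498 bits
H(B) = 2.5564 bits

The distribution closer to uniform has higher entropy.
Answer: B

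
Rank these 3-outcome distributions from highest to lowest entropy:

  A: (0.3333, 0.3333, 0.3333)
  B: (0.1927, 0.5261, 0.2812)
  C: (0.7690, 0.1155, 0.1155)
A > B > C

Key insight: Entropy is maximized by uniform distributions and minimized by concentrated distributions.

- Uniform distributions have maximum entropy log₂(3) = 1.5850 bits
- The more "peaked" or concentrated a distribution, the lower its entropy

Entropies:
  H(A) = 1.5850 bits
  H(B) = 1.4600 bits
  H(C) = 1.0108 bits

Ranking: A > B > C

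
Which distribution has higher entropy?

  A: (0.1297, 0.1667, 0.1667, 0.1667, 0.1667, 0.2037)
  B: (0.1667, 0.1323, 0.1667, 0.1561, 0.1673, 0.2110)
A

Both distributions are close to uniform, making this a harder comparison.

H(A) = 2.5730 bits
H(B) = 2.5711 bits

The distribution closer to uniform has higher entropy.
Answer: A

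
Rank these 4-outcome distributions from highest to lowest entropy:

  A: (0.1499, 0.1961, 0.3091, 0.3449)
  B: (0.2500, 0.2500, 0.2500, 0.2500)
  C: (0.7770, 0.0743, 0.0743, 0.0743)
B > A > C

Key insight: Entropy is maximized by uniform distributions and minimized by concentrated distributions.

- Uniform distributions have maximum entropy log₂(4) = 2.0000 bits
- The more "peaked" or concentrated a distribution, the lower its entropy

Entropies:
  H(A) = 1.9246 bits
  H(B) = 2.0000 bits
  H(C) = 1.1191 bits

Ranking: B > A > C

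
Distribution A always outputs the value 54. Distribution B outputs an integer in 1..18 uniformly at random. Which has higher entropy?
B

A is deterministic, so H(A) = 0. B is uniform over 18 outcomes, so H(B) = log₂(18) = 4.170 bits. Any distribution with genuine randomness has higher entropy than a deterministic one.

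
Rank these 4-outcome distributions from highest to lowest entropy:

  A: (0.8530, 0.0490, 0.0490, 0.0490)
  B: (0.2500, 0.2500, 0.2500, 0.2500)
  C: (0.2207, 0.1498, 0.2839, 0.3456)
B > C > A

Key insight: Entropy is maximized by uniform distributions and minimized by concentrated distributions.

- Uniform distributions have maximum entropy log₂(4) = 2.0000 bits
- The more "peaked" or concentrated a distribution, the lower its entropy

Entropies:
  H(A) = 0.8353 bits
  H(B) = 2.0000 bits
  H(C) = 1.9368 bits

Ranking: B > C > A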